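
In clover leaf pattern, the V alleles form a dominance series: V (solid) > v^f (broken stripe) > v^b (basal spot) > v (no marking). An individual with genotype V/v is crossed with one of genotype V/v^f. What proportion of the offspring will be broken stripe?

Cross: V/v × V/v^f
Allele dominance: V > v^f > v^b > v
Offspring genotypes: 1 V/V, 1 V/v^f, 1 V/v, 1 v^f/v
Phenotype counts: 3 solid, 1 broken stripe
broken stripe: 1 out of 4
Probability: 1/4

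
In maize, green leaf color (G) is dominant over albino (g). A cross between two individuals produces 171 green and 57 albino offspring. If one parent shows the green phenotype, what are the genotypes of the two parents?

Observed offspring: 171 green, 57 albino
The observed ratio simplifies to 3:1. Albino (gg) offspring appear, so each parent must contribute one g allele. The parent stated to show green carries G, so it is Gg. The other parent is then either Gg or gg: Gg × gg would give a 1:1 split, whereas Gg × Gg gives 3:1 — matching the data. So both parents are heterozygous (Gg × Gg).
Parent genotypes: Gg × Gg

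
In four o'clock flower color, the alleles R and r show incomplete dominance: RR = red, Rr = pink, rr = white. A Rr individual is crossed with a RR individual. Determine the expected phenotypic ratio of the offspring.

Punnett square for Rr × RR:
Offspring genotypes: 2 RR, 2 Rr
Phenotype counts: 2 red, 2 pink
Ratio: 1 red : 1 pink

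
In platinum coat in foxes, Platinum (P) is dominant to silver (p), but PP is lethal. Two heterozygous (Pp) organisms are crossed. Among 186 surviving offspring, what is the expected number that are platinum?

Cross: Pp × Pp
Punnett square offspring (before lethality): 1 PP, 2 Pp, 1 pp
The PP genotype is lethal (embryos die); surviving offspring: 2 Pp, 1 pp
platinum: 2 out of 3 → fraction 2/3
Expected count = 2/3 × 186 = 124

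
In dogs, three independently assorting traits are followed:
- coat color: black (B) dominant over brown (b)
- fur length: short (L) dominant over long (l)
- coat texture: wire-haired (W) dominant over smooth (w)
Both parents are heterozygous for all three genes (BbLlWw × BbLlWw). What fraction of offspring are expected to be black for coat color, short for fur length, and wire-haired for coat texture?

Trihybrid cross: BbLlWw × BbLlWw
Each trait segregates independently with a 3:1 phenotypic ratio, so each gene contributes 3/4 (dominant) or 1/4 (recessive).
Target: black (coat color), short (fur length), wire-haired (coat texture)
Probability = product of independent per-trait probabilities
= 3/4 × 3/4 × 3/4 = 27/64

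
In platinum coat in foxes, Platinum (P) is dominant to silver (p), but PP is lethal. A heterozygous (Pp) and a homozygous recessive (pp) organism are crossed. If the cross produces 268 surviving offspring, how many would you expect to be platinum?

Cross: Pp × pp
Punnett square offspring (before lethality): 2 Pp, 2 pp
No PP offspring are produced in this cross.
platinum: 2 out of 4 → fraction 1/2
Expected count = 1/2 × 268 = 134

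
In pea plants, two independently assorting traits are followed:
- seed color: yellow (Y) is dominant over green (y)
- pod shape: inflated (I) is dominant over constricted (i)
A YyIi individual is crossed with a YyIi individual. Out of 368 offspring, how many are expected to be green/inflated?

Dihybrid cross YyIi × YyIi — consider each gene separately:
seed color: Yy × Yy → 1 YY, 2 Yy, 1 yy → 3 Y_ : 1 yy (out of 4)
pod shape: Ii × Ii → 1 II, 2 Ii, 1 ii → 3 I_ : 1 ii (out of 4)
Combine (counts out of 4 × 4 = 16): yellow/inflated (Y_I_) = 3×3 = 9; yellow/constricted (Y_ii) = 3×1 = 3; green/inflated (yyI_) = 1×3 = 3; green/constricted (yyii) = 1×1 = 1
Phenotype counts (out of 16): 9 yellow/inflated, 3 yellow/constricted, 3 green/inflated, 1 green/constricted
green/inflated: 3 out of 16 → fraction 3/16
Expected count = 3/16 × 368 = 69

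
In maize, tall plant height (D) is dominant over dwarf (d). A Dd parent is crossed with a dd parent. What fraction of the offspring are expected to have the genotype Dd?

Punnett square for Dd × dd:
Offspring genotypes: 2 Dd, 2 dd
Total offspring: 4
Count with target: 2
Probability: 2/4 = 1/2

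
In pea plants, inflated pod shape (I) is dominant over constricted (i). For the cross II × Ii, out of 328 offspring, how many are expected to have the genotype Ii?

Punnett square for II × Ii:
Offspring genotypes: 2 II, 2 Ii
Total offspring: 4
Count with target: 2
Probability: 2/4 = 1/2
Expected count = 1/2 × 328 = 164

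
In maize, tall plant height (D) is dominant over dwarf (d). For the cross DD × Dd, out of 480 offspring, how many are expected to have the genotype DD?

Punnett square for DD × Dd:
Offspring genotypes: 2 DD, 2 Dd
Total offspring: 4
Count with target: 2
Probability: 2/4 = 1/2
Expected count = 1/2 × 480 = 240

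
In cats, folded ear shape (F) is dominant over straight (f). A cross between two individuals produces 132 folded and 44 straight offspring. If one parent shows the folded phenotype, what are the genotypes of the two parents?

Observed offspring: 132 folded, 44 straight
The observed ratio simplifies to 3:1. Straight (ff) offspring appear, so each parent must contribute one f allele. The parent stated to show folded carries F, so it is Ff. The other parent is then either Ff or ff: Ff × ff would give a 1:1 split, whereas Ff × Ff gives 3:1 — matching the data. So both parents are heterozygous (Ff × Ff).
Parent genotypes: Ff × Ff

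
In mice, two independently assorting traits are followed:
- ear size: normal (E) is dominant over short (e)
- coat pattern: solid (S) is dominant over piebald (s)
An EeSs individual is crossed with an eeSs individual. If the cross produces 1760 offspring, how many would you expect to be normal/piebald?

Dihybrid cross EeSs × eeSs — consider each gene separately:
ear size: Ee × ee → 2 Ee, 2 ee → 2 E_ : 2 ee (out of 4)
coat pattern: Ss × Ss → 1 SS, 2 Ss, 1 ss → 3 S_ : 1 ss (out of 4)
Combine (counts out of 4 × 4 = 16): normal/solid (E_S_) = 2×3 = 6; normal/piebald (E_ss) = 2×1 = 2; short/solid (eeS_) = 2×3 = 6; short/piebald (eess) = 2×1 = 2
Phenotype counts (out of 16): 6 normal/solid, 2 normal/piebald, 6 short/solid, 2 short/piebald
normal/piebald: 2 out of 16 → fraction 1/8
Expected count = 1/8 × 1760 = 220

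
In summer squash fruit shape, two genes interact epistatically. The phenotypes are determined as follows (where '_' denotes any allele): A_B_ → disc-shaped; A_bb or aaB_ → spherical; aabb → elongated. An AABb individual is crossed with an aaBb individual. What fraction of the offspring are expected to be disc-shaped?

Cross: AABb × aaBb — consider each gene separately:
A gene: AA × aa → 4 Aa → 4 A_ (out of 4)
B gene: Bb × Bb → 1 BB, 2 Bb, 1 bb → 3 B_ : 1 bb (out of 4)
Genotype classes (out of 4 × 4 = 16): A_B_ = 4×3 = 12; A_bb = 4×1 = 4
Apply the phenotype rules: A_B_ (12) → disc-shaped; A_bb (4) → spherical
Phenotype counts (out of 16): 12 disc-shaped, 4 spherical
disc-shaped: 12 out of 16
Probability: 12/16 = 3/4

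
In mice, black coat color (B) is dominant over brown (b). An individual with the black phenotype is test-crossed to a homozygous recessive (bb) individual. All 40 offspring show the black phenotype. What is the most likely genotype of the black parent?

Test cross: ? × bb
All offspring are black.
If the unknown parent were heterozygous (Bb), about half of 40 offspring would be brown; none are. The unknown parent is most likely homozygous dominant (BB).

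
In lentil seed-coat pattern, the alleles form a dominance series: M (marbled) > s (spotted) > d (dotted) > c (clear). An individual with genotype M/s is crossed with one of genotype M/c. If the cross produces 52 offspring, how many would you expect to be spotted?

Cross: M/s × M/c
Allele dominance: M > s > d > c
Offspring genotypes: 1 M/M, 1 M/c, 1 M/s, 1 s/c
Phenotype counts: 3 marbled, 1 spotted
spotted: 1 out of 4 → fraction 1/4
Expected count = 1/4 × 52 = 13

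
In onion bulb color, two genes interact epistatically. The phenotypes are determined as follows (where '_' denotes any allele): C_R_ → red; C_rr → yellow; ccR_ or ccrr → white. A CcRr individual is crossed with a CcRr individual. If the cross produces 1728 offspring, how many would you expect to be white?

Cross: CcRr × CcRr — consider each gene separately:
C gene: Cc × Cc → 1 CC, 2 Cc, 1 cc → 3 C_ : 1 cc (out of 4)
R gene: Rr × Rr → 1 RR, 2 Rr, 1 rr → 3 R_ : 1 rr (out of 4)
Genotype classes (out of 4 × 4 = 16): C_R_ = 3×3 = 9; C_rr = 3×1 = 3; ccR_ = 1×3 = 3; ccrr = 1×1 = 1
Apply the phenotype rules: C_R_ (9) → red; C_rr (3) → yellow; ccR_ (3) + ccrr (1) → white
Phenotype counts (out of 16): 9 red, 3 yellow, 4 white
white: 4 out of 16 → fraction 1/4
Expected count = 1/4 × 1728 = 432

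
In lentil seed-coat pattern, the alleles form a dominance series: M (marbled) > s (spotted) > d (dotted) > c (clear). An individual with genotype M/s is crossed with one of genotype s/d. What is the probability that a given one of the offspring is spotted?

Cross: M/s × s/d
Allele dominance: M > s > d > c
Offspring genotypes: 1 M/s, 1 M/d, 1 s/s, 1 s/d
Phenotype counts: 2 marbled, 2 spotted
spotted: 2 out of 4
Probability: 2/4 = 1/2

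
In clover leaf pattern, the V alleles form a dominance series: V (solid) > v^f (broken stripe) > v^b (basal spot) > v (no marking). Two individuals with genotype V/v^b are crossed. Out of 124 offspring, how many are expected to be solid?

Cross: V/v^b × V/v^b
Allele dominance: V > v^f > v^b > v
Offspring genotypes: 1 V/V, 2 V/v^b, 1 v^b/v^b
Phenotype counts: 3 solid, 1 basal spot
solid: 3 out of 4 → fraction 3/4
Expected count = 3/4 × 124 = 93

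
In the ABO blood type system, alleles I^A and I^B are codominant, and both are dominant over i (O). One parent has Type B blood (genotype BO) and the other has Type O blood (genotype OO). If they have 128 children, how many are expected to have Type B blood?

Cross: BO × OO
Possible offspring genotypes: 2 BO, 2 OO
Blood type counts: 2 Type B, 2 Type O
Probability of Type B: 2/4 = 1/2
Expected count = 1/2 × 128 = 64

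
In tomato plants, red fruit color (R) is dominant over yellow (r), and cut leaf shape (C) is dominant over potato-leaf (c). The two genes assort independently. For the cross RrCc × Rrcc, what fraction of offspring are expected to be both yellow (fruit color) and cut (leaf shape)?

Dihybrid cross RrCc × Rrcc — consider each gene separately:
fruit color: Rr × Rr → 1 RR, 2 Rr, 1 rr → 3 R_ : 1 rr (out of 4)
leaf shape: Cc × cc → 2 Cc, 2 cc → 2 C_ : 2 cc (out of 4)
Looking for: yellow (rr) and cut (C_)
P(yellow) = 1/4, P(cut) = 2/4
P(both) = 1/4 × 2/4 = 2/16 = 1/8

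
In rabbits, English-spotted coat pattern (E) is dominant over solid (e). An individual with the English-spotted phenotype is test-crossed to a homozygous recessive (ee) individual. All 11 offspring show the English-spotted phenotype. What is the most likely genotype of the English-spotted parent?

Test cross: ? × ee
All offspring are English-spotted.
If the unknown parent were heterozygous (Ee), about half of 11 offspring would be solid; none are. The unknown parent is most likely homozygous dominant (EE).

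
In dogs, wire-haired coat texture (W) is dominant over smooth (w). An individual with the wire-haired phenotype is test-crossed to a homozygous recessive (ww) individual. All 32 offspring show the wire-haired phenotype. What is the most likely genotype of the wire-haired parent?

Test cross: ? × ww
All offspring are wire-haired.
If the unknown parent were heterozygous (Ww), about half of 32 offspring would be smooth; none are. The unknown parent is most likely homozygous dominant (WW).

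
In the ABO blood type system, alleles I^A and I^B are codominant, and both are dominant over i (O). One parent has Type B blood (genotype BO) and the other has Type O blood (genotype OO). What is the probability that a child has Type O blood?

Cross: BO × OO
Possible offspring genotypes: 2 BO, 2 OO
Blood type counts: 2 Type B, 2 Type O
Probability of Type O: 2/4 = 1/2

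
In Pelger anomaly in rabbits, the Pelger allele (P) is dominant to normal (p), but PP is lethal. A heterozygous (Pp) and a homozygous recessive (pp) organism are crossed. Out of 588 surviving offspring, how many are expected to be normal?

Cross: Pp × pp
Punnett square offspring (before lethality): 2 Pp, 2 pp
No PP offspring are produced in this cross.
normal: 2 out of 4 → fraction 1/2
Expected count = 1/2 × 588 = 294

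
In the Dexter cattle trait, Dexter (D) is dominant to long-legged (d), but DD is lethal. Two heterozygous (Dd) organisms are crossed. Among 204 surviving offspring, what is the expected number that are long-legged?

Cross: Dd × Dd
Punnett square offspring (before lethality): 1 DD, 2 Dd, 1 dd
The DD genotype is lethal (embryos die); surviving offspring: 2 Dd, 1 dd
long-legged: 1 out of 3 → fraction 1/3
Expected count = 1/3 × 204 = 68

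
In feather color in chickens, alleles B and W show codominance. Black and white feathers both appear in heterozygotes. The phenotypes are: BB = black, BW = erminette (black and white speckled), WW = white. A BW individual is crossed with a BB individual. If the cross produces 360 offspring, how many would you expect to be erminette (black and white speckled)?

Punnett square for BW × BB:
Offspring genotypes: 2 BB, 2 BW
Phenotype counts: 2 black, 2 erminette (black and white speckled)
erminette (black and white speckled): 2 out of 4 → fraction 1/2
Expected count = 1/2 × 360 = 180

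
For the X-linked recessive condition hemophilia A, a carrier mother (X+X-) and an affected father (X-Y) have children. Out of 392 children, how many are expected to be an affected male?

Cross: X+X- × X-Y
Offspring: 1 X+X-, 1 X+Y, 1 X-X-, 1 X-Y
Probability of an affected male: 1/4
Expected count = 1/4 × 392 = 98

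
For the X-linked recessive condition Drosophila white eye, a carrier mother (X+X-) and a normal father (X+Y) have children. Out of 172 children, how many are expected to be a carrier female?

Cross: X+X- × X+Y
Offspring: 1 X+X+, 1 X+Y, 1 X+X-, 1 X-Y
Probability of a carrier female: 1/4
Expected count = 1/4 × 172 = 43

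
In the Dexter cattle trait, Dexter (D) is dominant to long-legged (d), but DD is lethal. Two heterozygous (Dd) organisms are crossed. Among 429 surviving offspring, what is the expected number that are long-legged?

Cross: Dd × Dd
Punnett square offspring (before lethality): 1 DD, 2 Dd, 1 dd
The DD genotype is lethal (embryos die); surviving offspring: 2 Dd, 1 dd
long-legged: 1 out of 3 → fraction 1/3
Expected count = 1/3 × 429 = 143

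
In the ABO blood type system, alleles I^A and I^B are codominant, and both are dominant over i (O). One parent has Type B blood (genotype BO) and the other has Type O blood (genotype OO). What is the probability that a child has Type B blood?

Cross: BO × OO
Possible offspring genotypes: 2 BO, 2 OO
Blood type counts: 2 Type B, 2 Type O
Probability of Type B: 2/4 = 1/2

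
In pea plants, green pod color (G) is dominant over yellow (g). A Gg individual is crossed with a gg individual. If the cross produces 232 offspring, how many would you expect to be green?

Punnett square for Gg × gg:
Offspring genotypes: 2 Gg, 2 gg
green: 2, yellow: 2
green: 2 out of 4 → fraction 1/2
Expected count = 1/2 × 232 = 116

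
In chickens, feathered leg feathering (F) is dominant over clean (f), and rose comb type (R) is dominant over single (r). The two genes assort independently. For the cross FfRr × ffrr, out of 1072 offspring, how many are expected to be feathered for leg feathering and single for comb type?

Dihybrid cross FfRr × ffrr — consider each gene separately:
leg feathering: Ff × ff → 2 Ff, 2 ff → 2 F_ : 2 ff (out of 4)
comb type: Rr × rr → 2 Rr, 2 rr → 2 R_ : 2 rr (out of 4)
Looking for: feathered (F_) and single (rr)
P(feathered) = 2/4, P(single) = 2/4
P(both) = 2/4 × 2/4 = 4/16 = 1/4
Expected count = 1/4 × 1072 = 268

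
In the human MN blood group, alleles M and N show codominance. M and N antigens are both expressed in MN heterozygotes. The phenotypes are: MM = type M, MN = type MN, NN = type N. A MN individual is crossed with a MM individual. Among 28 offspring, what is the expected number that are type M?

Punnett square for MN × MM:
Offspring genotypes: 2 MM, 2 MN
Phenotype counts: 2 type M, 2 type MN
type M: 2 out of 4 → fraction 1/2
Expected count = 1/2 × 28 = 14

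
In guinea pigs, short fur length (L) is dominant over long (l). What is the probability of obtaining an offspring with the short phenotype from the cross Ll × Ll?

Punnett square for Ll × Ll:
Offspring genotypes: 1 LL, 2 Ll, 1 ll
Total offspring: 4
Count with target: 3
Probability: 3/4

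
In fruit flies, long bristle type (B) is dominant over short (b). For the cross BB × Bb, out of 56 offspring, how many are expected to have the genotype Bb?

Punnett square for BB × Bb:
Offspring genotypes: 2 BB, 2 Bb
Total offspring: 4
Count with target: 2
Probability: 2/4 = 1/2
Expected count = 1/2 × 56 = 28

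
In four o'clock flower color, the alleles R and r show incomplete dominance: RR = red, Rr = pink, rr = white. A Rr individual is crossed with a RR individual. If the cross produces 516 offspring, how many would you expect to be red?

Punnett square for Rr × RR:
Offspring genotypes: 2 RR, 2 Rr
Phenotype counts: 2 red, 2 pink
red: 2 out of 4 → fraction 1/2
Expected count = 1/2 × 516 = 258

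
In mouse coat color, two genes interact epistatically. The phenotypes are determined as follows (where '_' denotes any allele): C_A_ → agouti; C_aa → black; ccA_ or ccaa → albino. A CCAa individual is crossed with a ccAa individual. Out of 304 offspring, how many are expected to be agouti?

Cross: CCAa × ccAa — consider each gene separately:
C gene: CC × cc → 4 Cc → 4 C_ (out of 4)
A gene: Aa × Aa → 1 AA, 2 Aa, 1 aa → 3 A_ : 1 aa (out of 4)
Genotype classes (out of 4 × 4 = 16): C_A_ = 4×3 = 12; C_aa = 4×1 = 4
Apply the phenotype rules: C_A_ (12) → agouti; C_aa (4) → black
Phenotype counts (out of 16): 12 agouti, 4 black
agouti: 12 out of 16 → fraction 3/4
Expected count = 3/4 × 304 = 228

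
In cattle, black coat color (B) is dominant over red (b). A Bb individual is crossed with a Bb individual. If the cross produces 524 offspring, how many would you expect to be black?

Punnett square for Bb × Bb:
Offspring genotypes: 1 BB, 2 Bb, 1 bb
black: 3, red: 1
black: 3 out of 4 → fraction 3/4
Expected count = 3/4 × 524 = 393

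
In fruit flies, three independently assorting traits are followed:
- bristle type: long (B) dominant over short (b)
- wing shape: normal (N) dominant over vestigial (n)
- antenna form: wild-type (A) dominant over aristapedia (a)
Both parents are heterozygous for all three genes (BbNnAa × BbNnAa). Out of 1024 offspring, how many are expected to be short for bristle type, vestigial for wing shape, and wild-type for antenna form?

Trihybrid cross: BbNnAa × BbNnAa
Each trait segregates independently with a 3:1 phenotypic ratio, so each gene contributes 3/4 (dominant) or 1/4 (recessive).
Target: short (bristle type), vestigial (wing shape), wild-type (antenna form)
Probability = product of independent per-trait probabilities
= 1/4 × 1/4 × 3/4 = 3/64
Expected count = 3/64 × 1024 = 48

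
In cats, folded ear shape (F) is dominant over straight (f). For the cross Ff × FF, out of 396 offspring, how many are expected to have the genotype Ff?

Punnett square for Ff × FF:
Offspring genotypes: 2 FF, 2 Ff
Total offspring: 4
Count with target: 2
Probability: 2/4 = 1/2
Expected count = 1/2 × 396 = 198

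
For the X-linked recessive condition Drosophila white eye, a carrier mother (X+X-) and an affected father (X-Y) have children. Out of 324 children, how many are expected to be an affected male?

Cross: X+X- × X-Y
Offspring: 1 X+X-, 1 X+Y, 1 X-X-, 1 X-Y
Probability of an affected male: 1/4
Expected count = 1/4 × 324 = 81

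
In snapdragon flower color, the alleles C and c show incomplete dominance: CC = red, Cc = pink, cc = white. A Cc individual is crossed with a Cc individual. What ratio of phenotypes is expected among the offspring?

Punnett square for Cc × Cc:
Offspring genotypes: 1 CC, 2 Cc, 1 cc
Phenotype counts: 1 red, 2 pink, 1 white
Ratio: 1 red : 2 pink : 1 white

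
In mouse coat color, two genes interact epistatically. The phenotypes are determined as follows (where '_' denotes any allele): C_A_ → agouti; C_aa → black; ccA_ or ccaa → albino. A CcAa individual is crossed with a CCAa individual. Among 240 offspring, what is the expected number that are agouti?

Cross: CcAa × CCAa — consider each gene separately:
C gene: Cc × CC → 2 CC, 2 Cc → 4 C_ (out of 4)
A gene: Aa × Aa → 1 AA, 2 Aa, 1 aa → 3 A_ : 1 aa (out of 4)
Genotype classes (out of 4 × 4 = 16): C_A_ = 4×3 = 12; C_aa = 4×1 = 4
Apply the phenotype rules: C_A_ (12) → agouti; C_aa (4) → black
Phenotype counts (out of 16): 12 agouti, 4 black
agouti: 12 out of 16 → fraction 3/4
Expected count = 3/4 × 240 = 180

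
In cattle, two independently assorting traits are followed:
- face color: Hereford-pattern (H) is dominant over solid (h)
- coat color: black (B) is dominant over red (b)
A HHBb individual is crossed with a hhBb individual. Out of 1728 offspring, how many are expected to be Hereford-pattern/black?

Dihybrid cross HHBb × hhBb — consider each gene separately:
face color: HH × hh → 4 Hh → 4 H_ (out of 4)
coat color: Bb × Bb → 1 BB, 2 Bb, 1 bb → 3 B_ : 1 bb (out of 4)
Combine (counts out of 4 × 4 = 16): Hereford-pattern/black (H_B_) = 4×3 = 12; Hereford-pattern/red (H_bb) = 4×1 = 4
Phenotype counts (out of 16): 12 Hereford-pattern/black, 4 Hereford-pattern/red
Hereford-pattern/black: 12 out of 16 → fraction 3/4
Expected count = 3/4 × 1728 = 1296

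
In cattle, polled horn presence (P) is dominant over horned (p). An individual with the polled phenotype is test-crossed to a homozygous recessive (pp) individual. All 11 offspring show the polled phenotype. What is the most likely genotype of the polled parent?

Test cross: ? × pp
All offspring are polled.
If the unknown parent were heterozygous (Pp), about half of 11 offspring would be horned; none are. The unknown parent is most likely homozygous dominant (PP).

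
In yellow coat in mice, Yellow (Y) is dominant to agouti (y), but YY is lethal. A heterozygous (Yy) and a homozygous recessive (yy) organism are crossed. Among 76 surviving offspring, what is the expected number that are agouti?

Cross: Yy × yy
Punnett square offspring (before lethality): 2 Yy, 2 yy
No YY offspring are produced in this cross.
agouti: 2 out of 4 → fraction 1/2
Expected count = 1/2 × 76 = 38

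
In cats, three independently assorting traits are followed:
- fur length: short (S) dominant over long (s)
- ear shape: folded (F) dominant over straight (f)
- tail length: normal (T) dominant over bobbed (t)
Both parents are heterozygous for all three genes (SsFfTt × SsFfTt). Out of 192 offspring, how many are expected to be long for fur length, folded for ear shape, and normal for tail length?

Trihybrid cross: SsFfTt × SsFfTt
Each trait segregates independently with a 3:1 phenotypic ratio, so each gene contributes 3/4 (dominant) or 1/4 (recessive).
Target: long (fur length), folded (ear shape), normal (tail length)
Probability = product of independent per-trait probabilities
= 1/4 × 3/4 × 3/4 = 9/64
Expected count = 9/64 × 192 = 27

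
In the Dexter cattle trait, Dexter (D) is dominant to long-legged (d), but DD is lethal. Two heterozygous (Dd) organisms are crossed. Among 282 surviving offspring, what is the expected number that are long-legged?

Cross: Dd × Dd
Punnett square offspring (before lethality): 1 DD, 2 Dd, 1 dd
The DD genotype is lethal (embryos die); surviving offspring: 2 Dd, 1 dd
long-legged: 1 out of 3 → fraction 1/3
Expected count = 1/3 × 282 = 94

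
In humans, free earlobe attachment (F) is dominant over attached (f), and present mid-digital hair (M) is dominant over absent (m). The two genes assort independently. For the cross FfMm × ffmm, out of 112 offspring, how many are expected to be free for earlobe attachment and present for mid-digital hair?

Dihybrid cross FfMm × ffmm — consider each gene separately:
earlobe attachment: Ff × ff → 2 Ff, 2 ff → 2 F_ : 2 ff (out of 4)
mid-digital hair: Mm × mm → 2 Mm, 2 mm → 2 M_ : 2 mm (out of 4)
Looking for: free (F_) and present (M_)
P(free) = 2/4, P(present) = 2/4
P(both) = 2/4 × 2/4 = 4/16 = 1/4
Expected count = 1/4 × 112 = 28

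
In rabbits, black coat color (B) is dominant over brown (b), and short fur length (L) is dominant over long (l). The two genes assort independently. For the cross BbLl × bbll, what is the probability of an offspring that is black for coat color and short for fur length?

Dihybrid cross BbLl × bbll — consider each gene separately:
coat color: Bb × bb → 2 Bb, 2 bb → 2 B_ : 2 bb (out of 4)
fur length: Ll × ll → 2 Ll, 2 ll → 2 L_ : 2 ll (out of 4)
Looking for: black (B_) and short (L_)
P(black) = 2/4, P(short) = 2/4
P(both) = 2/4 × 2/4 = 4/16 = 1/4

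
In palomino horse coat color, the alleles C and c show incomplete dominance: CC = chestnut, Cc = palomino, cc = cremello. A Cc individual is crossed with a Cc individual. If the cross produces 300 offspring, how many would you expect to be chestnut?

Punnett square for Cc × Cc:
Offspring genotypes: 1 CC, 2 Cc, 1 cc
Phenotype counts: 1 chestnut, 2 palomino, 1 cremello
chestnut: 1 out of 4 → fraction 1/4
Expected count = 1/4 × 300 = 75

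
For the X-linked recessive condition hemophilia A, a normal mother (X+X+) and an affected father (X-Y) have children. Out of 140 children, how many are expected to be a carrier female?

Cross: X+X+ × X-Y
Offspring: 2 X+X-, 2 X+Y
Probability of a carrier female: 2/4 = 1/2
Expected count = 1/2 × 140 = 70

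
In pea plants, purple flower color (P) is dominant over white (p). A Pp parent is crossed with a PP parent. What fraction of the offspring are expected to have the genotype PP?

Punnett square for Pp × PP:
Offspring genotypes: 2 PP, 2 Pp
Total offspring: 4
Count with target: 2
Probability: 2/4 = 1/2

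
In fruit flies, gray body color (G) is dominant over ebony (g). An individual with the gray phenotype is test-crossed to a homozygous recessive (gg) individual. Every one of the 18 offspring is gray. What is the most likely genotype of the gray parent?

Test cross: ? × gg
All offspring are gray.
If the unknown parent were heterozygous (Gg), about half of 18 offspring would be ebony; none are. The unknown parent is most likely homozygous dominant (GG).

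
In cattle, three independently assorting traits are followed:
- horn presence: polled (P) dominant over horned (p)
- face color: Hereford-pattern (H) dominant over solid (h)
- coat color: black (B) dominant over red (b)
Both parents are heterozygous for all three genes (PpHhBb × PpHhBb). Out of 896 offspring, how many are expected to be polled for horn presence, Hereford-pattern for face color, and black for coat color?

Trihybrid cross: PpHhBb × PpHhBb
Each trait segregates independently with a 3:1 phenotypic ratio, so each gene contributes 3/4 (dominant) or 1/4 (recessive).
Target: polled (horn presence), Hereford-pattern (face color), black (coat color)
Probability = product of independent per-trait probabilities
= 3/4 × 3/4 × 3/4 = 27/64
Expected count = 27/64 × 896 = 378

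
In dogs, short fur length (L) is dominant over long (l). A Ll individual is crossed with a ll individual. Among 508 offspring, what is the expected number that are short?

Punnett square for Ll × ll:
Offspring genotypes: 2 Ll, 2 ll
short: 2, long: 2
short: 2 out of 4 → fraction 1/2
Expected count = 1/2 × 508 = 254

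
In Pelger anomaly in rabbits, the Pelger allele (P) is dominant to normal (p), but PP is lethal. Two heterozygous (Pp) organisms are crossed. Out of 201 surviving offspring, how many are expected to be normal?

Cross: Pp × Pp
Punnett square offspring (before lethality): 1 PP, 2 Pp, 1 pp
The PP genotype is lethal (embryos die); surviving offspring: 2 Pp, 1 pp
normal: 1 out of 3 → fraction 1/3
Expected count = 1/3 × 201 = 67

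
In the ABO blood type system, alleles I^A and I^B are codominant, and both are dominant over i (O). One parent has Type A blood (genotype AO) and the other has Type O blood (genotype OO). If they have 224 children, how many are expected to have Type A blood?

Cross: AO × OO
Possible offspring genotypes: 2 AO, 2 OO
Blood type counts: 2 Type A, 2 Type O
Probability of Type A: 2/4 = 1/2
Expected count = 1/2 × 224 = 112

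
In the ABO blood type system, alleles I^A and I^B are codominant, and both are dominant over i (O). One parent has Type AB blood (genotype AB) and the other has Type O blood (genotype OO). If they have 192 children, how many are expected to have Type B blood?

Cross: AB × OO
Possible offspring genotypes: 2 AO, 2 BO
Blood type counts: 2 Type A, 2 Type B
Probability of Type B: 2/4 = 1/2
Expected count = 1/2 × 192 = 96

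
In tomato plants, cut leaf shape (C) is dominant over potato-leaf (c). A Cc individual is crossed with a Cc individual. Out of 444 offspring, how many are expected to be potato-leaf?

Punnett square for Cc × Cc:
Offspring genotypes: 1 CC, 2 Cc, 1 cc
cut: 3, potato-leaf: 1
potato-leaf: 1 out of 4 → fraction 1/4
Expected count = 1/4 × 444 = 111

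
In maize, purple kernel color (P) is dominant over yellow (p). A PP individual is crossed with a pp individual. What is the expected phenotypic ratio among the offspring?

Punnett square for PP × pp:
Offspring genotypes: 4 Pp
purple: 4, yellow: 0
Ratio: all purple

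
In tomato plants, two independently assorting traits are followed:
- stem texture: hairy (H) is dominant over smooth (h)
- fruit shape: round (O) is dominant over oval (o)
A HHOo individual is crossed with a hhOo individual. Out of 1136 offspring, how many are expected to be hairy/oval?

Dihybrid cross HHOo × hhOo — consider each gene separately:
stem texture: HH × hh → 4 Hh → 4 H_ (out of 4)
fruit shape: Oo × Oo → 1 OO, 2 Oo, 1 oo → 3 O_ : 1 oo (out of 4)
Combine (counts out of 4 × 4 = 16): hairy/round (H_O_) = 4×3 = 12; hairy/oval (H_oo) = 4×1 = 4
Phenotype counts (out of 16): 12 hairy/round, 4 hairy/oval
hairy/oval: 4 out of 16 → fraction 1/4
Expected count = 1/4 × 1136 = 284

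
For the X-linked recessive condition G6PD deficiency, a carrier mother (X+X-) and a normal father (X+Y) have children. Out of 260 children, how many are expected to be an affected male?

Cross: X+X- × X+Y
Offspring: 1 X+X+, 1 X+Y, 1 X+X-, 1 X-Y
Probability of an affected male: 1/4
Expected count = 1/4 × 260 = 65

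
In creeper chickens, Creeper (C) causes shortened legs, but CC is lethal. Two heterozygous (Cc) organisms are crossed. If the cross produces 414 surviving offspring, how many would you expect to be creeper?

Cross: Cc × Cc
Punnett square offspring (before lethality): 1 CC, 2 Cc, 1 cc
The CC genotype is lethal (embryos die); surviving offspring: 2 Cc, 1 cc
creeper: 2 out of 3 → fraction 2/3
Expected count = 2/3 × 414 = 276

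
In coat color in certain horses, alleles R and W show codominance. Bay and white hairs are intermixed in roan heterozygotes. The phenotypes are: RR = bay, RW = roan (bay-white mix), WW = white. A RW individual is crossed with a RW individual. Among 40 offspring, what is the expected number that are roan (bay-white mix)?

Punnett square for RW × RW:
Offspring genotypes: 1 RR, 2 RW, 1 WW
Phenotype counts: 1 bay, 2 roan (bay-white mix), 1 white
roan (bay-white mix): 2 out of 4 → fraction 1/2
Expected count = 1/2 × 40 = 20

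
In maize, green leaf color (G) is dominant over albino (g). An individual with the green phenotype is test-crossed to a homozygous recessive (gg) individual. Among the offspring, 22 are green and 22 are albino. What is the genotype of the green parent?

Test cross: ? × gg
Offspring: 22 green, 22 albino — approximately 1:1.
A 1:1 ratio in a test cross indicates the unknown parent is heterozygous (Gg).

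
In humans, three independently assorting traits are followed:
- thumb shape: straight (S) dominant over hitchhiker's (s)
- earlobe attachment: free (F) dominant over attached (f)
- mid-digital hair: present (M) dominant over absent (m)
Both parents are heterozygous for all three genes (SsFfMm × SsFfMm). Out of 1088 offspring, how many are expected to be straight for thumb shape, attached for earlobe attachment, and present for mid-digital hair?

Trihybrid cross: SsFfMm × SsFfMm
Each trait segregates independently with a 3:1 phenotypic ratio, so each gene contributes 3/4 (dominant) or 1/4 (recessive).
Target: straight (thumb shape), attached (earlobe attachment), present (mid-digital hair)
Probability = product of independent per-trait probabilities
= 3/4 × 1/4 × 3/4 = 9/64
Expected count = 9/64 × 1088 = 153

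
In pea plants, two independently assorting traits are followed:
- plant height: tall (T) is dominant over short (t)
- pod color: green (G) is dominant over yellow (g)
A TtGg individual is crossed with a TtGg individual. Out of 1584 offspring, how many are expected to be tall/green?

Dihybrid cross TtGg × TtGg — consider each gene separately:
plant height: Tt × Tt → 1 TT, 2 Tt, 1 tt → 3 T_ : 1 tt (out of 4)
pod color: Gg × Gg → 1 GG, 2 Gg, 1 gg → 3 G_ : 1 gg (out of 4)
Combine (counts out of 4 × 4 = 16): tall/green (T_G_) = 3×3 = 9; tall/yellow (T_gg) = 3×1 = 3; short/green (ttG_) = 1×3 = 3; short/yellow (ttgg) = 1×1 = 1
Phenotype counts (out of 16): 9 tall/green, 3 tall/yellow, 3 short/green, 1 short/yellow
tall/green: 9 out of 16 → fraction 9/16
Expected count = 9/16 × 1584 = 891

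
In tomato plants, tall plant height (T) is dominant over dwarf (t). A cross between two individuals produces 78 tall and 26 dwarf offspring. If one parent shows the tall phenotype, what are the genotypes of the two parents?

Observed offspring: 78 tall, 26 dwarf
The observed ratio simplifies to 3:1. Dwarf (tt) offspring appear, so each parent must contribute one t allele. The parent stated to show tall carries T, so it is Tt. The other parent is then either Tt or tt: Tt × tt would give a 1:1 split, whereas Tt × Tt gives 3:1 — matching the data. So both parents are heterozygous (Tt × Tt).
Parent genotypes: Tt × Tt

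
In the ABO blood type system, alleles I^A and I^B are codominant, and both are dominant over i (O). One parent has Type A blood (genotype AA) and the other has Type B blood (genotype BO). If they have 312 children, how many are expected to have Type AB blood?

Cross: AA × BO
Possible offspring genotypes: 2 AB, 2 AO
Blood type counts: 2 Type AB, 2 Type A
Probability of Type AB: 2/4 = 1/2
Expected count = 1/2 × 312 = 156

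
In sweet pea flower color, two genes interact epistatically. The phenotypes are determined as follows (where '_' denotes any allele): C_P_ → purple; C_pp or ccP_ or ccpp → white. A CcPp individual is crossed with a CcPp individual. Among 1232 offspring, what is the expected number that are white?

Cross: CcPp × CcPp — consider each gene separately:
C gene: Cc × Cc → 1 CC, 2 Cc, 1 cc → 3 C_ : 1 cc (out of 4)
P gene: Pp × Pp → 1 PP, 2 Pp, 1 pp → 3 P_ : 1 pp (out of 4)
Genotype classes (out of 4 × 4 = 16): C_P_ = 3×3 = 9; C_pp = 3×1 = 3; ccP_ = 1×3 = 3; ccpp = 1×1 = 1
Apply the phenotype rules: C_P_ (9) → purple; C_pp (3) + ccP_ (3) + ccpp (1) → white
Phenotype counts (out of 16): 9 purple, 7 white
white: 7 out of 16 → fraction 7/16
Expected count = 7/16 × 1232 = 539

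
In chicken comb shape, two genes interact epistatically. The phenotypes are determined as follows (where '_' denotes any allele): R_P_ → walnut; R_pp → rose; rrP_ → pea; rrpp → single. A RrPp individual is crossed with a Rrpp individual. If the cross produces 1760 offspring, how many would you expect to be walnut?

Cross: RrPp × Rrpp — consider each gene separately:
R gene: Rr × Rr → 1 RR, 2 Rr, 1 rr → 3 R_ : 1 rr (out of 4)
P gene: Pp × pp → 2 Pp, 2 pp → 2 P_ : 2 pp (out of 4)
Genotype classes (out of 4 × 4 = 16): R_P_ = 3×2 = 6; R_pp = 3×2 = 6; rrP_ = 1×2 = 2; rrpp = 1×2 = 2
Apply the phenotype rules: R_P_ (6) → walnut; R_pp (6) → rose; rrP_ (2) → pea; rrpp (2) → single
Phenotype counts (out of 16): 6 walnut, 6 rose, 2 pea, 2 single
walnut: 6 out of 16 → fraction 3/8
Expected count = 3/8 × 1760 = 660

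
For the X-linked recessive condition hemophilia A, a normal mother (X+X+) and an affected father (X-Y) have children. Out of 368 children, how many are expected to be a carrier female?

Cross: X+X+ × X-Y
Offspring: 2 X+X-, 2 X+Y
Probability of a carrier female: 2/4 = 1/2
Expected count = 1/2 × 368 = 184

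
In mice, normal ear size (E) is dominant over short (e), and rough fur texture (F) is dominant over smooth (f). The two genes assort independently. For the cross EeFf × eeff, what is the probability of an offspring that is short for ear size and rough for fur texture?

Dihybrid cross EeFf × eeff — consider each gene separately:
ear size: Ee × ee → 2 Ee, 2 ee → 2 E_ : 2 ee (out of 4)
fur texture: Ff × ff → 2 Ff, 2 ff → 2 F_ : 2 ff (out of 4)
Looking for: short (ee) and rough (F_)
P(short) = 2/4, P(rough) = 2/4
P(both) = 2/4 × 2/4 = 4/16 = 1/4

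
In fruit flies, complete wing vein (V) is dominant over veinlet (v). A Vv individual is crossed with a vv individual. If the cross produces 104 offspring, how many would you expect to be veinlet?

Punnett square for Vv × vv:
Offspring genotypes: 2 Vv, 2 vv
complete: 2, veinlet: 2
veinlet: 2 out of 4 → fraction 1/2
Expected count = 1/2 × 104 = 52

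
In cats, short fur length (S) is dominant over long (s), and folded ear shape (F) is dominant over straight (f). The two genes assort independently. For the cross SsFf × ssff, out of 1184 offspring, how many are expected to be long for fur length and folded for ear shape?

Dihybrid cross SsFf × ssff — consider each gene separately:
fur length: Ss × ss → 2 Ss, 2 ss → 2 S_ : 2 ss (out of 4)
ear shape: Ff × ff → 2 Ff, 2 ff → 2 F_ : 2 ff (out of 4)
Looking for: long (ss) and folded (F_)
P(long) = 2/4, P(folded) = 2/4
P(both) = 2/4 × 2/4 = 4/16 = 1/4
Expected count = 1/4 × 1184 = 296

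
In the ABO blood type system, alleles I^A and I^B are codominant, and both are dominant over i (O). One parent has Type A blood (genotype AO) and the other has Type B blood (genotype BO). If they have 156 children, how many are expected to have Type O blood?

Cross: AO × BO
Possible offspring genotypes: 1 AB, 1 AO, 1 BO, 1 OO
Blood type counts: 1 Type AB, 1 Type A, 1 Type B, 1 Type O
Probability of Type O: 1/4
Expected count = 1/4 × 156 = 39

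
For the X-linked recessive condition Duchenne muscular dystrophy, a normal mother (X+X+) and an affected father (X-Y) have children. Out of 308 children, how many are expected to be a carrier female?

Cross: X+X+ × X-Y
Offspring: 2 X+X-, 2 X+Y
Probability of a carrier female: 2/4 = 1/2
Expected count = 1/2 × 308 = 154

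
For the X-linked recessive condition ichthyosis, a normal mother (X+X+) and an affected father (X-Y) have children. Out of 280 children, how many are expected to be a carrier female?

Cross: X+X+ × X-Y
Offspring: 2 X+X-, 2 X+Y
Probability of a carrier female: 2/4 = 1/2
Expected count = 1/2 × 280 = 140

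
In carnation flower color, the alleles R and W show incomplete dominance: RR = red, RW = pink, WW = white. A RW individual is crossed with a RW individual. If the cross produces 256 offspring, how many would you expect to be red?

Punnett square for RW × RW:
Offspring genotypes: 1 RR, 2 RW, 1 WW
Phenotype counts: 1 red, 2 pink, 1 white
red: 1 out of 4 → fraction 1/4
Expected count = 1/4 × 256 = 64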